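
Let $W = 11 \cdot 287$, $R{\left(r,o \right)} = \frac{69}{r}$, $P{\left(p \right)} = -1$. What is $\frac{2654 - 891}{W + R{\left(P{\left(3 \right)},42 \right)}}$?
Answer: $\frac{1763}{3088} \approx 0.57092$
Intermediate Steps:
$W = 3157$
$\frac{2654 - 891}{W + R{\left(P{\left(3 \right)},42 \right)}} = \frac{2654 - 891}{3157 + \frac{69}{-1}} = \frac{1763}{3157 + 69 \left(-1\right)} = \frac{1763}{3157 - 69} = \frac{1763}{3088}$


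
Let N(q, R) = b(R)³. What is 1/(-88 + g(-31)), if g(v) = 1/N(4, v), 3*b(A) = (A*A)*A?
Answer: -26439622160671/2326686750139075 ≈ -0.011364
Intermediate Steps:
b(A) = A³/3 (b(A) = ((A*A)*A)/3 = (A²*A)/3 = A³/3)
N(q, R) = R⁹/27 (N(q, R) = (R³/3)³ = R⁹/27)
g(v) = 27/v⁹ (g(v) = 1/(v⁹/27) = 27/v⁹)
1/(-88 + g(-31)) = 1/(-88 + 27/(-31)⁹) = 1/(-88 + 27*(-1/26439622160671)) = 1/(-88 - 27/26439622160671) = 1/(-2326686750139075/26439622160671) = -26439622160671/2326686750139075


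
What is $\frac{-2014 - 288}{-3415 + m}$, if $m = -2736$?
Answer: $\frac{2302}{6151} \approx 0.37425$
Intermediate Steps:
$\frac{-2014 - 288}{-3415 + m} = \frac{-2014 - 288}{-3415 - 2736} = - \frac{2302}{-6151} = \left(-2302\right) \left(- \frac{1}{6151}\right) = \frac{2302}{6151}$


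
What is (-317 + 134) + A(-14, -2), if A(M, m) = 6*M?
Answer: -267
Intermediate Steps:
(-317 + 134) + A(-14, -2) = (-317 + 134) + 6*(-14) = -183 - 84 = -267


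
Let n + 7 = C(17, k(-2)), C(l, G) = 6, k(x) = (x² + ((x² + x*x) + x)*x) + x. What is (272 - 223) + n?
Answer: 48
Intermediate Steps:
k(x) = x + x² + x*(x + 2*x²) (k(x) = (x² + ((x² + x²) + x)*x) + x = (x² + (2*x² + x)*x) + x = (x² + (x + 2*x²)*x) + x = (x² + x*(x + 2*x²)) + x = x + x² + x*(x + 2*x²))
n = -1 (n = -7 + 6 = -1)
(272 - 223) + n = (272 - 223) - 1 = 49 - 1 = 48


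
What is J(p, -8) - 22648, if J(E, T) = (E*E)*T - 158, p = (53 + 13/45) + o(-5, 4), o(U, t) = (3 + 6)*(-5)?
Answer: -47295182/2025 ≈ -23356.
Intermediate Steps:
o(U, t) = -45 (o(U, t) = 9*(-5) = -45)
p = 373/45 (p = (53 + 13/45) - 45 = 2398/45 - 45 = 373/45 ≈ 8.2889)
J(E, T) = -158 + T*E² (J(E, T) = E²*T - 158 = T*E² - 158 = -158 + T*E²)
J(p, -8) - 22648 = (-158 - 8*(373/45)²) - 22648 = (-158 - 8*139129/2025) - 22648 = (-158 - 1113032/2025) - 22648 = -1432982/2025 - 22648 = -47295182/2025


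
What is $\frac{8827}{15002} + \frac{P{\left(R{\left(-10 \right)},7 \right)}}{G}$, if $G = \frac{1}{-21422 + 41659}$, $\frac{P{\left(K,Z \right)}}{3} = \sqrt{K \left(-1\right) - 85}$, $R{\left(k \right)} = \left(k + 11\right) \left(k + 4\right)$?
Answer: $\frac{679}{1154} + 60711 i \sqrt{79} \approx 0.58839 + 5.3961 \cdot 10^{5} i$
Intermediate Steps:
$R{\left(k \right)} = \left(4 + k\right) \left(11 + k\right)$ ($R{\left(k \right)} = \left(11 + k\right) \left(4 + k\right) = \left(4 + k\right) \left(11 + k\right)$)
$P{\left(K,Z \right)} = 3 \sqrt{-85 - K}$ ($P{\left(K,Z \right)} = 3 \sqrt{K \left(-1\right) - 85} = 3 \sqrt{- K - 85} = 3 \sqrt{-85 - K}$)
$G = \frac{1}{20237} \approx 4.9414 \cdot 10^{-5}$
$\frac{8827}{15002} + \frac{P{\left(R{\left(-10 \right)},7 \right)}}{G} = \frac{8827}{15002} + 3 \sqrt{-85 - \left(44 + \left(-10\right)^{2} + 15 \left(-10\right)\right)} \frac{1}{\frac{1}{20237}} = 8827 \cdot \frac{1}{15002} + 3 \sqrt{-85 - \left(44 + 100 - 150\right)} 20237 = \frac{679}{1154} + 3 \sqrt{-85 - -6} \cdot 20237 = \frac{679}{1154} + 3 \sqrt{-85 + 6} \cdot 20237 = \frac{679}{1154} + 3 \sqrt{-79} \cdot 20237 = \frac{679}{1154} + 3 i \sqrt{79} \cdot 20237 = \frac{679}{1154} + 60711 i \sqrt{79}$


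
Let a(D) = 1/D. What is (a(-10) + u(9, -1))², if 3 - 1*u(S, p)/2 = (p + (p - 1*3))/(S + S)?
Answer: 337561/8100 ≈ 41.674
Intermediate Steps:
u(S, p) = 6 - (-3 + 2*p)/S (u(S, p) = 6 - 2*(p + (p - 1*3))/(S + S) = 6 - 2*(p + (p - 3))/(2*S) = 6 - 2*(p + (-3 + p))*1/(2*S) = 6 - 2*(-3 + 2*p)*1/(2*S) = 6 - (-3 + 2*p)/S)
(a(-10) + u(9, -1))² = (1/(-10) + (3 - 2*(-1) + 6*9)/9)² = (-⅒ + (3 + 2 + 54)/9)² = (-⅒ + (⅑)*59)² = (-⅒ + 59/9)² = (581/90)² = 337561/8100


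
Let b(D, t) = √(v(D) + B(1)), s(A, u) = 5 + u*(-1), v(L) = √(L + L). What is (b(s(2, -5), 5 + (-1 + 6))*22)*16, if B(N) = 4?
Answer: 352*√(4 + 2*√5) ≈ 1024.6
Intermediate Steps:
v(L) = √2*√L (v(L) = √(2*L) = √2*√L)
s(A, u) = 5 - u
b(D, t) = √(4 + √2*√D) (b(D, t) = √(√2*√D + 4) = √(4 + √2*√D))
(b(s(2, -5), 5 + (-1 + 6))*22)*16 = (√(4 + √2*√(5 - 1*(-5)))*22)*16 = (√(4 + √2*√(5 + 5))*22)*16 = (√(4 + √2*√10)*22)*16 = (√(4 + 2*√5)*22)*16 = (22*√(4 + 2*√5))*16 = 352*√(4 + 2*√5)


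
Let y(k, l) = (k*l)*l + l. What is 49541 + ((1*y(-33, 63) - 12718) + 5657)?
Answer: -88434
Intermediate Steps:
y(k, l) = l + k*l² (y(k, l) = k*l² + l = l + k*l²)
49541 + ((1*y(-33, 63) - 12718) + 5657) = 49541 + ((1*(63*(1 - 33*63)) - 12718) + 5657) = 49541 + ((1*(63*(1 - 2079)) - 12718) + 5657) = 49541 + ((1*(63*(-2078)) - 12718) + 5657) = 49541 + ((1*(-130914) - 12718) + 5657) = 49541 + ((-130914 - 12718) + 5657) = 49541 + (-143632 + 5657) = 49541 - 137975 = -88434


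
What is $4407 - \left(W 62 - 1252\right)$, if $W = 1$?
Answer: $5597$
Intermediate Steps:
$4407 - \left(W 62 - 1252\right) = 4407 - \left(1 \cdot 62 - 1252\right) = 4407 - \left(62 - 1252\right) = 4407 - -1190 = 4407 + 1190 = 5597$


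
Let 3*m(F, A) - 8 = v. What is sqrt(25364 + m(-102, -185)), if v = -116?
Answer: 4*sqrt(1583) ≈ 159.15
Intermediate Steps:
m(F, A) = -36 (m(F, A) = 8/3 + (1/3)*(-116) = 8/3 - 116/3 = -36)
sqrt(25364 + m(-102, -185)) = sqrt(25364 - 36) = sqrt(25328) = 4*sqrt(1583)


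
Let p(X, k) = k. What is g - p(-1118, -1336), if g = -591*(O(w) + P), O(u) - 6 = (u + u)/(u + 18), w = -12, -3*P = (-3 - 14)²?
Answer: 57087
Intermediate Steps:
P = -289/3 (P = -(-3 - 14)²/3 = -⅓*(-17)² = -⅓*289 = -289/3 ≈ -96.333)
O(u) = 6 + 2*u/(18 + u) (O(u) = 6 + (u + u)/(u + 18) = 6 + (2*u)/(18 + u) = 6 + 2*u/(18 + u))
g = 55751 (g = -591*(4*(27 + 2*(-12))/(18 - 12) - 289/3) = -591*(4*(27 - 24)/6 - 289/3) = -591*(4*(⅙)*3 - 289/3) = -591*(2 - 289/3) = -591*(-283/3) = 55751)
g - p(-1118, -1336) = 55751 - 1*(-1336) = 55751 + 1336 = 57087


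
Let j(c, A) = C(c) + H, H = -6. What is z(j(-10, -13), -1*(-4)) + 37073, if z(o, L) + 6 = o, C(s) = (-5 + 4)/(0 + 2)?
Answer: 74121/2 ≈ 37061.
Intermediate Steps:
C(s) = -1/2
j(c, A) = -13/2 (j(c, A) = -1/2 - 6 = -13/2)
z(o, L) = -6 + o
z(j(-10, -13), -1*(-4)) + 37073 = (-6 - 13/2) + 37073 = -25/2 + 37073 = 74121/2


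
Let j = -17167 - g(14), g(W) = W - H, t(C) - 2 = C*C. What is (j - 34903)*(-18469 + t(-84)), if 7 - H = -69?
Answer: 593463288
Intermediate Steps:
t(C) = 2 + C² (t(C) = 2 + C*C = 2 + C²)
H = 76 (H = 7 - 1*(-69) = 7 + 69 = 76)
g(W) = -76 + W (g(W) = W - 1*76 = W - 76 = -76 + W)
j = -17105 (j = -17167 - (-76 + 14) = -17167 - 1*(-62) = -17167 + 62 = -17105)
(j - 34903)*(-18469 + t(-84)) = (-17105 - 34903)*(-18469 + (2 + (-84)²)) = -52008*(-18469 + (2 + 7056)) = -52008*(-18469 + 7058) = -52008*(-11411) = 593463288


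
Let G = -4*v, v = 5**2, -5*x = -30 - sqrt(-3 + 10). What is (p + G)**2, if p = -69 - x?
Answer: (875 + sqrt(7))**2/25 ≈ 30810.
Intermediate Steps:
x = 6 + sqrt(7)/5 (x = -(-30 - sqrt(-3 + 10))/5 = -(-30 - sqrt(7))/5 = 6 + sqrt(7)/5 ≈ 6.5292)
v = 25
p = -75 - sqrt(7)/5 (p = -69 - (6 + sqrt(7)/5) = -69 + (-6 - sqrt(7)/5) = -75 - sqrt(7)/5 ≈ -75.529)
G = -100 (G = -4*25 = -100)
(p + G)**2 = ((-75 - sqrt(7)/5) - 100)**2 = (-175 - sqrt(7)/5)**2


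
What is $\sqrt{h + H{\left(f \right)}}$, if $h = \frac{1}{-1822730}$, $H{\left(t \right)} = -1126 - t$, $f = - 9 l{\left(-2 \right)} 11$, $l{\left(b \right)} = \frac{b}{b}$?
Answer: $\frac{i \sqrt{3412047960351030}}{1822730} \approx 32.047 i$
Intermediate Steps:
$l{\left(b \right)} = 1$
$f = -99$ ($f = \left(-9\right) 1 \cdot 11 = \left(-9\right) 11 = -99$)
$h = - \frac{1}{1822730} \approx -5.4863 \cdot 10^{-7}$
$\sqrt{h + H{\left(f \right)}} = \sqrt{- \frac{1}{1822730} - 1027} = \sqrt{- \frac{1871943711}{1822730}} = \frac{i \sqrt{3412047960351030}}{1822730}$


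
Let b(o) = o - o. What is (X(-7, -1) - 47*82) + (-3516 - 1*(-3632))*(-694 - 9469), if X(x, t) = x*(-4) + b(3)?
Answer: -1182734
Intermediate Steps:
b(o) = 0
X(x, t) = -4*x (X(x, t) = x*(-4) + 0 = -4*x + 0 = -4*x)
(X(-7, -1) - 47*82) + (-3516 - 1*(-3632))*(-694 - 9469) = (-4*(-7) - 47*82) + (-3516 - 1*(-3632))*(-694 - 9469) = (28 - 3854) + (-3516 + 3632)*(-10163) = -3826 + 116*(-10163) = -3826 - 1178908 = -1182734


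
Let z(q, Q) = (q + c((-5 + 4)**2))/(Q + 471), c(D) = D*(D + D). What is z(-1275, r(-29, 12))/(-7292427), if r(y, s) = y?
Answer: 1273/3223252734 ≈ 3.9494e-7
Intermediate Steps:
c(D) = 2*D**2 (c(D) = D*(2*D) = 2*D**2)
z(q, Q) = (2 + q)/(471 + Q) (z(q, Q) = (q + 2*((-5 + 4)**2)**2)/(Q + 471) = (q + 2*((-1)**2)**2)/(471 + Q) = (q + 2*1**2)/(471 + Q) = (q + 2*1)/(471 + Q) = (q + 2)/(471 + Q) = (2 + q)/(471 + Q))
z(-1275, r(-29, 12))/(-7292427) = ((2 - 1275)/(471 - 29))/(-7292427) = (-1273/442)*(-1/7292427) = ((1/442)*(-1273))*(-1/7292427) = -1273/442*(-1/7292427) = 1273/3223252734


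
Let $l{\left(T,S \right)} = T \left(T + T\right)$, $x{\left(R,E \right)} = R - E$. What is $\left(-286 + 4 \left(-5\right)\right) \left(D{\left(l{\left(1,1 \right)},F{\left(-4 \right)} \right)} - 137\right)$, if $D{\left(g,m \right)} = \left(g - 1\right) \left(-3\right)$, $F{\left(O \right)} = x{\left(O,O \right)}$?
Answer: $42840$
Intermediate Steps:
$F{\left(O \right)} = 0$ ($F{\left(O \right)} = O - O = 0$)
$l{\left(T,S \right)} = 2 T^{2}$ ($l{\left(T,S \right)} = T 2 T = 2 T^{2}$)
$D{\left(g,m \right)} = 3 - 3 g$ ($D{\left(g,m \right)} = \left(-1 + g\right) \left(-3\right) = 3 - 3 g$)
$\left(-286 + 4 \left(-5\right)\right) \left(D{\left(l{\left(1,1 \right)},F{\left(-4 \right)} \right)} - 137\right) = \left(-286 + 4 \left(-5\right)\right) \left(\left(3 - 3 \cdot 2 \cdot 1^{2}\right) - 137\right) = \left(-286 - 20\right) \left(\left(3 - 3 \cdot 2 \cdot 1\right) - 137\right) = - 306 \left(\left(3 - 6\right) - 137\right) = - 306 \left(-3 - 137\right) = \left(-306\right) \left(-140\right) = 42840$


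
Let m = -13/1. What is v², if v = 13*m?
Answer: 28561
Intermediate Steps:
m = -13 (m = -13*1 = -13)
v = -169 (v = 13*(-13) = -169)
v² = (-169)² = 28561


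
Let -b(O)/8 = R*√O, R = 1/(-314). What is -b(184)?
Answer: -8*√46/157 ≈ -0.34560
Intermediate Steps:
R = -1/314 (R = 1*(-1/314) = -1/314 ≈ -0.0031847)
b(O) = 4*√O/157 (b(O) = -(-4)*√O/157 = 4*√O/157)
-b(184) = -4*√184/157 = -4*2*√46/157 = -8*√46/157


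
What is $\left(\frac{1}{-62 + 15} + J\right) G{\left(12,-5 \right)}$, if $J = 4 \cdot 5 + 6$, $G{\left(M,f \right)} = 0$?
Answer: $0$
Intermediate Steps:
$J = 26$ ($J = 20 + 6 = 26$)
$\left(\frac{1}{-62 + 15} + J\right) G{\left(12,-5 \right)} = \left(\frac{1}{-62 + 15} + 26\right) 0 = \left(\frac{1}{-47} + 26\right) 0 = \left(- \frac{1}{47} + 26\right) 0 = \frac{1221}{47} \cdot 0 = 0$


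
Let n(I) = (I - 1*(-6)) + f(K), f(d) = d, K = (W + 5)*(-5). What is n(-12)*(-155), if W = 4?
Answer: 7905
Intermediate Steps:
K = -45 (K = (4 + 5)*(-5) = 9*(-5) = -45)
n(I) = -39 + I (n(I) = (I - 1*(-6)) - 45 = (I + 6) - 45 = (6 + I) - 45 = -39 + I)
n(-12)*(-155) = (-39 - 12)*(-155) = -51*(-155) = 7905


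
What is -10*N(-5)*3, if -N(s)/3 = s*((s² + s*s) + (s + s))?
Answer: -18000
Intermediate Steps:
N(s) = -3*s*(2*s + 2*s²) (N(s) = -3*s*((s² + s*s) + (s + s)) = -3*s*((s² + s²) + 2*s) = -3*s*(2*s² + 2*s) = -3*s*(2*s + 2*s²))
-10*N(-5)*3 = -60*(-5)²*(-1 - 1*(-5))*3 = -60*25*(-1 + 5)*3 = -60*25*4*3 = -10*600*3 = -6000*3 = -18000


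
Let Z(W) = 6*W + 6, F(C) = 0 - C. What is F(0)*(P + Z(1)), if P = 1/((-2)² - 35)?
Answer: 0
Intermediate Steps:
F(C) = -C
P = -1/31 (P = 1/(4 - 35) = 1/(-31) = -1/31 ≈ -0.032258)
Z(W) = 6 + 6*W
F(0)*(P + Z(1)) = (-1*0)*(-1/31 + (6 + 6*1)) = 0*(-1/31 + (6 + 6)) = 0*(-1/31 + 12) = 0*(371/31) = 0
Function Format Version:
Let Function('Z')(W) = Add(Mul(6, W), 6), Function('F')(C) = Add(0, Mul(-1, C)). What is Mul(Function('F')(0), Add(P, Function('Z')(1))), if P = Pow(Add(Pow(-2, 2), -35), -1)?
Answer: 0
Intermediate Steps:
Function('F')(C) = Mul(-1, C)
P = Rational(-1, 31) (P = Pow(Add(4, -35), -1) = Pow(-31, -1) = Rational(-1, 31) ≈ -0.032258)
Function('Z')(W) = Add(6, Mul(6, W))
Mul(Function('F')(0), Add(P, Function('Z')(1))) = Mul(Mul(-1, 0), Add(Rational(-1, 31), Add(6, Mul(6, 1)))) = Mul(0, Add(Rational(-1, 31), Add(6, 6))) = Mul(0, Add(Rational(-1, 31), 12)) = Mul(0, Rational(371, 31)) = 0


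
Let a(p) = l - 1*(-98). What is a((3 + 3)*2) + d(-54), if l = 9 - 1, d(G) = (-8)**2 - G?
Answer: 224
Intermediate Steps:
d(G) = 64 - G
l = 8
a(p) = 106 (a(p) = 8 - 1*(-98) = 8 + 98 = 106)
a((3 + 3)*2) + d(-54) = 106 + (64 - 1*(-54)) = 106 + (64 + 54) = 106 + 118 = 224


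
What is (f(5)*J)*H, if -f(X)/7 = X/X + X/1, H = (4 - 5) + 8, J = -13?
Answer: 3822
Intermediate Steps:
H = 7 (H = -1 + 8 = 7)
f(X) = -7 - 7*X (f(X) = -7*(X/X + X/1) = -7*(1 + X*1) = -7*(1 + X) = -7 - 7*X)
(f(5)*J)*H = ((-7 - 7*5)*(-13))*7 = ((-7 - 35)*(-13))*7 = -42*(-13)*7 = 546*7 = 3822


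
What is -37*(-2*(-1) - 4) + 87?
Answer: 161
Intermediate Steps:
-37*(-2*(-1) - 4) + 87 = -37*(2 - 4) + 87 = -37*(-2) + 87 = 74 + 87 = 161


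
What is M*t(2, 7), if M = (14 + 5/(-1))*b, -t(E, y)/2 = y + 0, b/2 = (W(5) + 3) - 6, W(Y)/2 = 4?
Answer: -1260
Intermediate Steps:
W(Y) = 8 (W(Y) = 2*4 = 8)
b = 10 (b = 2*((8 + 3) - 6) = 2*(11 - 6) = 2*5 = 10)
t(E, y) = -2*y (t(E, y) = -2*(y + 0) = -2*y)
M = 90 (M = (14 + 5/(-1))*10 = (14 + 5*(-1))*10 = (14 - 5)*10 = 9*10 = 90)
M*t(2, 7) = 90*(-2*7) = 90*(-14) = -1260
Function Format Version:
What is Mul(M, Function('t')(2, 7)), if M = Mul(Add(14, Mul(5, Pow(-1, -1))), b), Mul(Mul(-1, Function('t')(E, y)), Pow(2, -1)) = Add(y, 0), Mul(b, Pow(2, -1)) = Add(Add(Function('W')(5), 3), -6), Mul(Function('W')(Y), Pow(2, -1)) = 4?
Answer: -1260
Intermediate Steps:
Function('W')(Y) = 8 (Function('W')(Y) = Mul(2, 4) = 8)
b = 10 (b = Mul(2, Add(Add(8, 3), -6)) = Mul(2, Add(11, -6)) = Mul(2, 5) = 10)
Function('t')(E, y) = Mul(-2, y) (Function('t')(E, y) = Mul(-2, Add(y, 0)) = Mul(-2, y))
M = 90 (M = Mul(Add(14, Mul(5, Pow(-1, -1))), 10) = Mul(Add(14, Mul(5, -1)), 10) = Mul(Add(14, -5), 10) = Mul(9, 10) = 90)
Mul(M, Function('t')(2, 7)) = Mul(90, Mul(-2, 7)) = Mul(90, -14) = -1260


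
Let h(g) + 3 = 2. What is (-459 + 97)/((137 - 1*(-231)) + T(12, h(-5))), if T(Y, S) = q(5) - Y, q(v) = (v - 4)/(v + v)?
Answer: -3620/3561 ≈ -1.0166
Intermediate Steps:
q(v) = (-4 + v)/(2*v) (q(v) = (-4 + v)/((2*v)) = (-4 + v)*(1/(2*v)) = (-4 + v)/(2*v))
h(g) = -1 (h(g) = -3 + 2 = -1)
T(Y, S) = 1/10 - Y (T(Y, S) = (1/2)*(-4 + 5)/5 - Y = (1/2)*(1/5)*1 - Y = 1/10 - Y)
(-459 + 97)/((137 - 1*(-231)) + T(12, h(-5))) = (-459 + 97)/((137 - 1*(-231)) + (1/10 - 1*12)) = -362/((137 + 231) + (1/10 - 12)) = -362/(368 - 119/10) = -362/3561/10 = -362*10/3561 = -3620/3561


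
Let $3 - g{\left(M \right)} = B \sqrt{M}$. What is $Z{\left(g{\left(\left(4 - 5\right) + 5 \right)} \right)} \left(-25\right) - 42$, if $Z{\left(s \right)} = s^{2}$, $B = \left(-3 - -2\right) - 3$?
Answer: $-3067$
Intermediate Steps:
$B = -4$ ($B = \left(-3 + 2\right) - 3 = -1 - 3 = -4$)
$g{\left(M \right)} = 3 + 4 \sqrt{M}$ ($g{\left(M \right)} = 3 - - 4 \sqrt{M} = 3 + 4 \sqrt{M}$)
$Z{\left(g{\left(\left(4 - 5\right) + 5 \right)} \right)} \left(-25\right) - 42 = \left(3 + 4 \sqrt{\left(4 - 5\right) + 5}\right)^{2} \left(-25\right) - 42 = \left(3 + 4 \sqrt{-1 + 5}\right)^{2} \left(-25\right) - 42 = \left(3 + 4 \sqrt{4}\right)^{2} \left(-25\right) - 42 = \left(3 + 4 \cdot 2\right)^{2} \left(-25\right) - 42 = \left(3 + 8\right)^{2} \left(-25\right) - 42 = 11^{2} \left(-25\right) - 42 = 121 \left(-25\right) - 42 = -3025 - 42 = -3067$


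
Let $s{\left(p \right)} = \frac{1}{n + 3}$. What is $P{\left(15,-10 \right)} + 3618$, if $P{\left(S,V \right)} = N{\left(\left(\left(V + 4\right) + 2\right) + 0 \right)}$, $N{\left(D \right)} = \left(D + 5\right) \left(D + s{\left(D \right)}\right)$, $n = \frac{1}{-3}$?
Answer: $\frac{28915}{8} \approx 3614.4$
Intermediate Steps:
$n = - \frac{1}{3} \approx -0.33333$
$s{\left(p \right)} = \frac{3}{8}$ ($s{\left(p \right)} = \frac{1}{- \frac{1}{3} + 3} = \frac{1}{\frac{8}{3}} = \frac{3}{8}$)
$N{\left(D \right)} = \left(5 + D\right) \left(\frac{3}{8} + D\right)$ ($N{\left(D \right)} = \left(D + 5\right) \left(D + \frac{3}{8}\right) = \left(5 + D\right) \left(\frac{3}{8} + D\right)$)
$P{\left(S,V \right)} = \frac{273}{8} + \left(6 + V\right)^{2} + \frac{43 V}{8}$ ($P{\left(S,V \right)} = \frac{15}{8} + \left(\left(\left(V + 4\right) + 2\right) + 0\right)^{2} + \frac{43 \left(\left(\left(V + 4\right) + 2\right) + 0\right)}{8} = \frac{15}{8} + \left(\left(\left(4 + V\right) + 2\right) + 0\right)^{2} + \frac{43 \left(\left(\left(4 + V\right) + 2\right) + 0\right)}{8} = \frac{15}{8} + \left(\left(6 + V\right) + 0\right)^{2} + \frac{43 \left(\left(6 + V\right) + 0\right)}{8} = \frac{15}{8} + \left(6 + V\right)^{2} + \frac{43 \left(6 + V\right)}{8} = \frac{15}{8} + \left(6 + V\right)^{2} + \left(\frac{129}{4} + \frac{43 V}{8}\right) = \frac{273}{8} + \left(6 + V\right)^{2} + \frac{43 V}{8}$)
$P{\left(15,-10 \right)} + 3618 = \left(\frac{561}{8} + \left(-10\right)^{2} + \frac{139}{8} \left(-10\right)\right) + 3618 = \left(\frac{561}{8} + 100 - \frac{695}{4}\right) + 3618 = - \frac{29}{8} + 3618 = \frac{28915}{8}$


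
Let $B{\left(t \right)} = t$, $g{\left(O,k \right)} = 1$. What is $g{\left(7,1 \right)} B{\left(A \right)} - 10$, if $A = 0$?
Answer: $-10$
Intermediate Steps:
$g{\left(7,1 \right)} B{\left(A \right)} - 10 = 1 \cdot 0 - 10 = 0 - 10 = -10$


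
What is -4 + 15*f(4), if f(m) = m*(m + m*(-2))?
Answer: -244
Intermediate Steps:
f(m) = -m² (f(m) = m*(m - 2*m) = m*(-m) = -m²)
-4 + 15*f(4) = -4 + 15*(-1*4²) = -4 + 15*(-1*16) = -4 + 15*(-16) = -4 - 240 = -244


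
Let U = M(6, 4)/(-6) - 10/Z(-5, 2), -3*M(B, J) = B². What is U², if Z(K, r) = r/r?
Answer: 64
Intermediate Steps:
M(B, J) = -B²/3
Z(K, r) = 1
U = -8 (U = -⅓*6²/(-6) - 10/1 = -⅓*36*(-⅙) - 10*1 = -12*(-⅙) - 10 = 2 - 10 = -8)
U² = (-8)² = 64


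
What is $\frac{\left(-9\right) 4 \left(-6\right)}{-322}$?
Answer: $- \frac{108}{161} \approx -0.67081$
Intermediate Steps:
$\frac{\left(-9\right) 4 \left(-6\right)}{-322} = \left(-36\right) \left(-6\right) \left(- \frac{1}{322}\right) = 216 \left(- \frac{1}{322}\right) = - \frac{108}{161}$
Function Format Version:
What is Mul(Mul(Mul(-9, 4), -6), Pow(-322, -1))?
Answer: Rational(-108, 161) ≈ -0.67081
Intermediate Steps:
Mul(Mul(Mul(-9, 4), -6), Pow(-322, -1)) = Mul(Mul(-36, -6), Rational(-1, 322)) = Mul(216, Rational(-1, 322)) = Rational(-108, 161)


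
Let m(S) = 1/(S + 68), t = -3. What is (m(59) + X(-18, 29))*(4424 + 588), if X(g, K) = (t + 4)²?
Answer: 641536/127 ≈ 5051.5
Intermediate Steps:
m(S) = 1/(68 + S)
X(g, K) = 1 (X(g, K) = (-3 + 4)² = 1² = 1)
(m(59) + X(-18, 29))*(4424 + 588) = (1/(68 + 59) + 1)*(4424 + 588) = (1/127 + 1)*5012 = (128/127)*5012 = 641536/127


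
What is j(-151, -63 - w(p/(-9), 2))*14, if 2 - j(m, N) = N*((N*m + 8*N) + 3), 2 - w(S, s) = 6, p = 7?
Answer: 6971468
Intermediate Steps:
w(S, s) = -4 (w(S, s) = 2 - 1*6 = 2 - 6 = -4)
j(m, N) = 2 - N*(3 + 8*N + N*m) (j(m, N) = 2 - N*((N*m + 8*N) + 3) = 2 - N*((8*N + N*m) + 3) = 2 - N*(3 + 8*N + N*m))
j(-151, -63 - w(p/(-9), 2))*14 = (2 - 8*(-63 - 1*(-4))² - 3*(-63 - 1*(-4)) - 1*(-151)*(-63 - 1*(-4))²)*14 = (2 - 8*(-63 + 4)² - 3*(-63 + 4) - 1*(-151)*(-63 + 4)²)*14 = (2 - 8*(-59)² - 3*(-59) - 1*(-151)*(-59)²)*14 = (2 - 8*3481 + 177 - 1*(-151)*3481)*14 = (2 - 27848 + 177 + 525631)*14 = 497962*14 = 6971468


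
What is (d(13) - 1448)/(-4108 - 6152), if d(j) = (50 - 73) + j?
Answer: 27/190 ≈ 0.14211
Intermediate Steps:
d(j) = -23 + j
(d(13) - 1448)/(-4108 - 6152) = ((-23 + 13) - 1448)/(-4108 - 6152) = (-10 - 1448)/(-10260) = -1458*(-1/10260) = 27/190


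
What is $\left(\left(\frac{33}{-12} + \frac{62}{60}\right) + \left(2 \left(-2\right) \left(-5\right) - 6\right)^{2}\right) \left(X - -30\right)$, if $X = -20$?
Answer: $\frac{11657}{6} \approx 1942.8$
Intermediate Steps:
$\left(\left(\frac{33}{-12} + \frac{62}{60}\right) + \left(2 \left(-2\right) \left(-5\right) - 6\right)^{2}\right) \left(X - -30\right) = \left(\left(\frac{33}{-12} + \frac{62}{60}\right) + \left(2 \left(-2\right) \left(-5\right) - 6\right)^{2}\right) \left(-20 - -30\right) = \left(\left(33 \left(- \frac{1}{12}\right) + 62 \cdot \frac{1}{60}\right) + \left(\left(-4\right) \left(-5\right) - 6\right)^{2}\right) \left(-20 + 30\right) = \left(\left(- \frac{11}{4} + \frac{31}{30}\right) + \left(20 - 6\right)^{2}\right) 10 = \left(- \frac{103}{60} + 14^{2}\right) 10 = \left(- \frac{103}{60} + 196\right) 10 = \frac{11657}{60} \cdot 10 = \frac{11657}{6}$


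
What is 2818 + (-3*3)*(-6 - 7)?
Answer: 2935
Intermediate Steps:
2818 + (-3*3)*(-6 - 7) = 2818 - 9*(-13) = 2818 + 117 = 2935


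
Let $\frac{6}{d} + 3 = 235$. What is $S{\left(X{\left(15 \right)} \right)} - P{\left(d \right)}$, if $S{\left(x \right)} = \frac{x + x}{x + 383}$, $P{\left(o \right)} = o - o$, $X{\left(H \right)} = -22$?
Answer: $- \frac{44}{361} \approx -0.12188$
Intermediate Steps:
$d = \frac{3}{116}$ ($d = \frac{6}{-3 + 235} = \frac{6}{232} = 6 \cdot \frac{1}{232} = \frac{3}{116} \approx 0.025862$)
$P{\left(o \right)} = 0$
$S{\left(x \right)} = \frac{2 x}{383 + x}$
$S{\left(X{\left(15 \right)} \right)} - P{\left(d \right)} = 2 \left(-22\right) \frac{1}{383 - 22} - 0 = 2 \left(-22\right) \frac{1}{361} + 0 = - \frac{44}{361} + 0 = - \frac{44}{361}$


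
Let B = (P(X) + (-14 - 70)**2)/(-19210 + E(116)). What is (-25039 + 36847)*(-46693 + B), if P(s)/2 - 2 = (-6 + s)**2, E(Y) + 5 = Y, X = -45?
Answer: -10530396469152/19099 ≈ -5.5136e+8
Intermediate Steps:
E(Y) = -5 + Y
P(s) = 4 + 2*(-6 + s)**2
B = -12262/19099 (B = ((4 + 2*(-6 - 45)**2) + (-14 - 70)**2)/(-19210 + (-5 + 116)) = ((4 + 2*(-51)**2) + (-84)**2)/(-19210 + 111) = ((4 + 2*2601) + 7056)/(-19099) = ((4 + 5202) + 7056)*(-1/19099) = (5206 + 7056)*(-1/19099) = 12262*(-1/19099) = -12262/19099 ≈ -0.64202)
(-25039 + 36847)*(-46693 + B) = (-25039 + 36847)*(-46693 - 12262/19099) = 11808*(-891801869/19099) = -10530396469152/19099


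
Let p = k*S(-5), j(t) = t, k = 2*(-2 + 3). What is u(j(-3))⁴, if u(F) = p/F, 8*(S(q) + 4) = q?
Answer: 1874161/20736 ≈ 90.382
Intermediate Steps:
S(q) = -4 + q/8
k = 2 (k = 2*1 = 2)
p = -37/4 (p = 2*(-4 + (⅛)*(-5)) = 2*(-4 - 5/8) = 2*(-37/8) = -37/4 ≈ -9.2500)
u(F) = -37/(4*F)
u(j(-3))⁴ = (-37/4/(-3))⁴ = (-37/4*(-⅓))⁴ = (37/12)⁴ = 1874161/20736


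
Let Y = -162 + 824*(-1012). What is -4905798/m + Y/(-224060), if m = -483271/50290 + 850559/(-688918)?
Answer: 158677552472813514125/350755383204522 ≈ 4.5239e+5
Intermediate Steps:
m = -93927175722/8661421555 (m = -483271*1/50290 + 850559*(-1/688918) = -483271/50290 - 850559/688918 = -93927175722/8661421555 ≈ -10.844)
Y = -834050 (Y = -162 - 833888 = -834050)
-4905798/m + Y/(-224060) = -4905798/(-93927175722/8661421555) - 834050/(-224060) = -4905798*(-8661421555/93927175722) - 834050*(-1/224060) = 7081864090279315/15654529287 + 83405/22406 = 158677552472813514125/350755383204522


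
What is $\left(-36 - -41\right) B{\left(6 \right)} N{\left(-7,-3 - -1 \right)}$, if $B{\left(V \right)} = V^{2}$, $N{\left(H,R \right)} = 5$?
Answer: $900$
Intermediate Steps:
$\left(-36 - -41\right) B{\left(6 \right)} N{\left(-7,-3 - -1 \right)} = \left(-36 - -41\right) 6^{2} \cdot 5 = \left(-36 + 41\right) 36 \cdot 5 = 5 \cdot 36 \cdot 5 = 180 \cdot 5 = 900$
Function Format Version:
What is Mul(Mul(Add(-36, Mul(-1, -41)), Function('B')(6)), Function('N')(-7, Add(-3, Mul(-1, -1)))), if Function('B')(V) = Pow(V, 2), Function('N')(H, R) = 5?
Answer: 900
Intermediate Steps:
Mul(Mul(Add(-36, Mul(-1, -41)), Function('B')(6)), Function('N')(-7, Add(-3, Mul(-1, -1)))) = Mul(Mul(Add(-36, Mul(-1, -41)), Pow(6, 2)), 5) = Mul(Mul(Add(-36, 41), 36), 5) = Mul(Mul(5, 36), 5) = Mul(180, 5) = 900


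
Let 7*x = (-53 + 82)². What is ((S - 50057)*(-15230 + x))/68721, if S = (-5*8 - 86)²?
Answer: 516470027/68721 ≈ 7515.5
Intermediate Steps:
x = 841/7 (x = (-53 + 82)²/7 = (⅐)*29² = (⅐)*841 = 841/7 ≈ 120.14)
S = 15876 (S = (-40 - 86)² = (-126)² = 15876)
((S - 50057)*(-15230 + x))/68721 = ((15876 - 50057)*(-15230 + 841/7))/68721 = -34181*(-105769/7)*(1/68721) = 516470027*(1/68721) = 516470027/68721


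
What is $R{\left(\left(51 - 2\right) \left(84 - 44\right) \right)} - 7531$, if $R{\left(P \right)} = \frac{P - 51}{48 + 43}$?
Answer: $- \frac{683412}{91} \approx -7510.0$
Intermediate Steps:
$R{\left(P \right)} = - \frac{51}{91} + \frac{P}{91}$ ($R{\left(P \right)} = \frac{-51 + P}{91} = \left(-51 + P\right) \frac{1}{91} = - \frac{51}{91} + \frac{P}{91}$)
$R{\left(\left(51 - 2\right) \left(84 - 44\right) \right)} - 7531 = \left(- \frac{51}{91} + \frac{\left(51 - 2\right) \left(84 - 44\right)}{91}\right) - 7531 = \left(- \frac{51}{91} + \frac{49 \cdot 40}{91}\right) - 7531 = \left(- \frac{51}{91} + \frac{1}{91} \cdot 1960\right) - 7531 = \left(- \frac{51}{91} + \frac{280}{13}\right) - 7531 = \frac{1909}{91} - 7531 = - \frac{683412}{91}$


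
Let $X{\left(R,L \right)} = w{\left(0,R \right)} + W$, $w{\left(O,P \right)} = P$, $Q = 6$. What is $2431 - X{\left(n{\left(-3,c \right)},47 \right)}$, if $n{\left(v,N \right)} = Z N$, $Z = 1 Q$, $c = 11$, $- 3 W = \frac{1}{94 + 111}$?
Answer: $\frac{1454476}{615} \approx 2365.0$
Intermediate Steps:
$W = - \frac{1}{615}$ ($W = - \frac{1}{3 \left(94 + 111\right)} = - \frac{1}{3 \cdot 205} = \left(- \frac{1}{3}\right) \frac{1}{205} = - \frac{1}{615} \approx -0.001626$)
$Z = 6$ ($Z = 1 \cdot 6 = 6$)
$n{\left(v,N \right)} = 6 N$
$X{\left(R,L \right)} = - \frac{1}{615} + R$ ($X{\left(R,L \right)} = R - \frac{1}{615} = - \frac{1}{615} + R$)
$2431 - X{\left(n{\left(-3,c \right)},47 \right)} = 2431 - \left(- \frac{1}{615} + 6 \cdot 11\right) = 2431 - \left(- \frac{1}{615} + 66\right) = 2431 - \frac{40589}{615} = \frac{1454476}{615}$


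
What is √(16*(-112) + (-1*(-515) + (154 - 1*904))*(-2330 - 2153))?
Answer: 3*√116857 ≈ 1025.5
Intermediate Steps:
√(16*(-112) + (-1*(-515) + (154 - 1*904))*(-2330 - 2153)) = √(-1792 + (515 + (154 - 904))*(-4483)) = √(-1792 + (515 - 750)*(-4483)) = √(-1792 - 235*(-4483)) = √(-1792 + 1053505) = √1051713 = 3*√116857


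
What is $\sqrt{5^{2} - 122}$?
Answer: $i \sqrt{97} \approx 9.8489 i$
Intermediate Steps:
$\sqrt{5^{2} - 122} = \sqrt{25 + \left(-238 + 116\right)} = \sqrt{25 - 122} = \sqrt{-97} = i \sqrt{97}$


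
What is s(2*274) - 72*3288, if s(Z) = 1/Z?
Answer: -129731327/548 ≈ -2.3674e+5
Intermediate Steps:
s(2*274) - 72*3288 = 1/(2*274) - 72*3288 = 1/548 - 236736 = -129731327/548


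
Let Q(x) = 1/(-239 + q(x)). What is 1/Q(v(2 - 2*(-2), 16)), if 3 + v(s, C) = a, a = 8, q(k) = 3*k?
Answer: -224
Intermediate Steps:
v(s, C) = 5 (v(s, C) = -3 + 8 = 5)
Q(x) = 1/(-239 + 3*x)
1/Q(v(2 - 2*(-2), 16)) = 1/(1/(-239 + 3*5)) = 1/(1/(-239 + 15)) = 1/(1/(-224)) = 1/(-1/224) = -224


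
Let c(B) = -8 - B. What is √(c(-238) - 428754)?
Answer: 2*I*√107131 ≈ 654.62*I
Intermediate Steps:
√(c(-238) - 428754) = √((-8 - 1*(-238)) - 428754) = √((-8 + 238) - 428754) = √(230 - 428754) = √(-428524) = 2*I*√107131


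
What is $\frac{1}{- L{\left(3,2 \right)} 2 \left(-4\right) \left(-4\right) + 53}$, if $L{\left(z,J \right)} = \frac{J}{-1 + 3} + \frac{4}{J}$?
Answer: $- \frac{1}{43} \approx -0.023256$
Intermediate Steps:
$L{\left(z,J \right)} = \frac{J}{2} + \frac{4}{J}$
$\frac{1}{- L{\left(3,2 \right)} 2 \left(-4\right) \left(-4\right) + 53} = \frac{1}{- \left(\frac{1}{2} \cdot 2 + \frac{4}{2}\right) 2 \left(-4\right) \left(-4\right) + 53} = \frac{1}{- \left(1 + 4 \cdot \frac{1}{2}\right) 2 \left(-4\right) \left(-4\right) + 53} = \frac{1}{- \left(1 + 2\right) 2 \left(-4\right) \left(-4\right) + 53} = \frac{1}{- 3 \cdot 2 \left(-4\right) \left(-4\right) + 53} = \frac{1}{- 6 \left(-4\right) \left(-4\right) + 53} = \frac{1}{\left(-1\right) \left(-24\right) \left(-4\right) + 53} = \frac{1}{24 \left(-4\right) + 53} = \frac{1}{-96 + 53} = \frac{1}{-43} = - \frac{1}{43}$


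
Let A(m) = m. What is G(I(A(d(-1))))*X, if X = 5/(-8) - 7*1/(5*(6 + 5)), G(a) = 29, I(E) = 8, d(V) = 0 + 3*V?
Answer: -9599/440 ≈ -21.816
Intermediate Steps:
d(V) = 3*V
X = -331/440 (X = 5*(-1/8) - 7/(5*11) = -5/8 - 7/55 = -331/440 ≈ -0.75227)
G(I(A(d(-1))))*X = 29*(-331/440) = -9599/440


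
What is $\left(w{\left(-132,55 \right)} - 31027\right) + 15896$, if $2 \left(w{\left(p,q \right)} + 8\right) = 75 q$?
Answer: $- \frac{26153}{2} \approx -13077.0$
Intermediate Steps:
$w{\left(p,q \right)} = -8 + \frac{75 q}{2}$
$\left(w{\left(-132,55 \right)} - 31027\right) + 15896 = \left(\left(-8 + \frac{75}{2} \cdot 55\right) - 31027\right) + 15896 = \left(\left(-8 + \frac{4125}{2}\right) - 31027\right) + 15896 = \left(\frac{4109}{2} - 31027\right) + 15896 = - \frac{57945}{2} + 15896 = - \frac{26153}{2}$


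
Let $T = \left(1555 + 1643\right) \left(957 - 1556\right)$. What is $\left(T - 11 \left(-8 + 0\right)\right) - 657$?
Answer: $-1916171$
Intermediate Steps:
$T = -1915602$ ($T = 3198 \left(-599\right) = -1915602$)
$\left(T - 11 \left(-8 + 0\right)\right) - 657 = \left(-1915602 - 11 \left(-8 + 0\right)\right) - 657 = \left(-1915602 - -88\right) - 657 = \left(-1915602 + 88\right) - 657 = -1915514 - 657 = -1916171$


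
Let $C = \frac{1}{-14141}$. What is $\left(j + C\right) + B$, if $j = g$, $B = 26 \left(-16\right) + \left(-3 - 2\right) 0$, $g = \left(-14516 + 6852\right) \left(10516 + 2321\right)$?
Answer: $- \frac{1391236604945}{14141} \approx -9.8383 \cdot 10^{7}$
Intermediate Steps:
$C = - \frac{1}{14141} \approx -7.0716 \cdot 10^{-5}$
$g = -98382768$ ($g = \left(-7664\right) 12837 = -98382768$)
$B = -416$ ($B = -416 - 0 = -416 + 0 = -416$)
$j = -98382768$
$\left(j + C\right) + B = \left(-98382768 - \frac{1}{14141}\right) - 416 = - \frac{1391230722289}{14141} - 416 = - \frac{1391236604945}{14141}$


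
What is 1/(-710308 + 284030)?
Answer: -1/426278 ≈ -2.3459e-6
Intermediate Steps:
1/(-710308 + 284030) = 1/(-426278) = -1/426278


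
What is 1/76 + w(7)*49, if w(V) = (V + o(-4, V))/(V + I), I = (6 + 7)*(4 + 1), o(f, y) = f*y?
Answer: -6511/456 ≈ -14.279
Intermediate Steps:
I = 65 (I = 13*5 = 65)
w(V) = -3*V/(65 + V) (w(V) = (V - 4*V)/(V + 65) = (-3*V)/(65 + V) = -3*V/(65 + V))
1/76 + w(7)*49 = 1/76 - 3*7/(65 + 7)*49 = 1/76 - 3*7/72*49 = 1/76 - 3*7*1/72*49 = 1/76 - 7/24*49 = 1/76 - 343/24 = -6511/456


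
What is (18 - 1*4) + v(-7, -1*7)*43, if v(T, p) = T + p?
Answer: -588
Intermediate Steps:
(18 - 1*4) + v(-7, -1*7)*43 = (18 - 1*4) + (-7 - 1*7)*43 = (18 - 4) + (-7 - 7)*43 = 14 - 14*43 = 14 - 602 = -588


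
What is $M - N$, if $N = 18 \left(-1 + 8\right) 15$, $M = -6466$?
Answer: $-8356$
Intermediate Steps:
$N = 1890$ ($N = 18 \cdot 7 \cdot 15 = 18 \cdot 105 = 1890$)
$M - N = -6466 - 1890 = -8356$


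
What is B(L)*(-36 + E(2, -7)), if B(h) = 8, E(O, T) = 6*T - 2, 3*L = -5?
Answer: -640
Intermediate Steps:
L = -5/3 (L = (1/3)*(-5) = -5/3 ≈ -1.6667)
E(O, T) = -2 + 6*T
B(L)*(-36 + E(2, -7)) = 8*(-36 + (-2 + 6*(-7))) = 8*(-36 + (-2 - 42)) = 8*(-36 - 44) = 8*(-80) = -640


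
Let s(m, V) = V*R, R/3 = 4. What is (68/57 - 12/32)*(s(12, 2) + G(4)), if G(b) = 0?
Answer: 373/19 ≈ 19.632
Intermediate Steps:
R = 12 (R = 3*4 = 12)
s(m, V) = 12*V (s(m, V) = V*12 = 12*V)
(68/57 - 12/32)*(s(12, 2) + G(4)) = (68/57 - 12/32)*(12*2 + 0) = (68*(1/57) - 12*1/32)*(24 + 0) = (68/57 - 3/8)*24 = (373/456)*24 = 373/19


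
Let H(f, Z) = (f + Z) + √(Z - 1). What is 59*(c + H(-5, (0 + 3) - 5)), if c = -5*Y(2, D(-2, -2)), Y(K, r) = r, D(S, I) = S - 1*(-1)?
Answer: -118 + 59*I*√3 ≈ -118.0 + 102.19*I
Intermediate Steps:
D(S, I) = 1 + S (D(S, I) = S + 1 = 1 + S)
H(f, Z) = Z + f + √(-1 + Z) (H(f, Z) = (Z + f) + √(-1 + Z) = Z + f + √(-1 + Z))
c = 5 (c = -5*(1 - 2) = -5*(-1) = 5)
59*(c + H(-5, (0 + 3) - 5)) = 59*(5 + (((0 + 3) - 5) - 5 + √(-1 + ((0 + 3) - 5)))) = 59*(5 + ((3 - 5) - 5 + √(-1 + (3 - 5)))) = 59*(5 + (-2 - 5 + √(-1 - 2))) = 59*(5 + (-2 - 5 + √(-3))) = 59*(5 + (-2 - 5 + I*√3)) = 59*(5 + (-7 + I*√3)) = 59*(-2 + I*√3) = -118 + 59*I*√3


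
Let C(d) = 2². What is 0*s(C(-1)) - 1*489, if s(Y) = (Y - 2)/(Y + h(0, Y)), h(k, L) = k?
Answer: -489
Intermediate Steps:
C(d) = 4
s(Y) = (-2 + Y)/Y (s(Y) = (Y - 2)/(Y + 0) = (-2 + Y)/Y)
0*s(C(-1)) - 1*489 = 0*((-2 + 4)/4) - 1*489 = 0*((¼)*2) - 489 = 0*(½) - 489 = 0 - 489 = -489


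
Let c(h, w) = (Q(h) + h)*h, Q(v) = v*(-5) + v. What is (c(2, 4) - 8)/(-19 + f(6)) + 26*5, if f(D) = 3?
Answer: 525/4 ≈ 131.25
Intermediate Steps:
Q(v) = -4*v (Q(v) = -5*v + v = -4*v)
c(h, w) = -3*h² (c(h, w) = (-4*h + h)*h = (-3*h)*h = -3*h²)
(c(2, 4) - 8)/(-19 + f(6)) + 26*5 = (-3*2² - 8)/(-19 + 3) + 26*5 = (-3*4 - 8)/(-16) + 130 = (-12 - 8)*(-1/16) + 130 = -20*(-1/16) + 130 = 5/4 + 130 = 525/4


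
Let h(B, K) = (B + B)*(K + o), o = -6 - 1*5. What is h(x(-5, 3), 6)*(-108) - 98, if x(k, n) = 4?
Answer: 4222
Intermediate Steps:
o = -11 (o = -6 - 5 = -11)
h(B, K) = 2*B*(-11 + K) (h(B, K) = (B + B)*(K - 11) = (2*B)*(-11 + K) = 2*B*(-11 + K))
h(x(-5, 3), 6)*(-108) - 98 = (2*4*(-11 + 6))*(-108) - 98 = (2*4*(-5))*(-108) - 98 = -40*(-108) - 98 = 4320 - 98 = 4222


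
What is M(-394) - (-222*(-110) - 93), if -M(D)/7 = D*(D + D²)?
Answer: 427029909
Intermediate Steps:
M(D) = -7*D*(D + D²)
M(-394) - (-222*(-110) - 93) = 7*(-394)²*(-1 - 1*(-394)) - (-222*(-110) - 93) = 7*155236*(-1 + 394) - (24420 - 93) = 7*155236*393 - 1*24327 = 427054236 - 24327 = 427029909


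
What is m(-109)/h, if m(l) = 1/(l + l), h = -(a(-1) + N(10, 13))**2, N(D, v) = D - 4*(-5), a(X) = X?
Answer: 1/183338 ≈ 5.4544e-6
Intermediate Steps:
N(D, v) = 20 + D (N(D, v) = D - 1*(-20) = D + 20 = 20 + D)
h = -841 (h = -(-1 + (20 + 10))**2 = -(-1 + 30)**2 = -1*29**2 = -1*841 = -841)
m(l) = 1/(2*l)
m(-109)/h = ((1/2)/(-109))/(-841) = ((1/2)*(-1/109))*(-1/841) = -1/218*(-1/841) = 1/183338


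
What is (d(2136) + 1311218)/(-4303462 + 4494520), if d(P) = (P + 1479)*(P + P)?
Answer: 8377249/95529 ≈ 87.693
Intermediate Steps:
d(P) = 2*P*(1479 + P) (d(P) = (1479 + P)*(2*P) = 2*P*(1479 + P))
(d(2136) + 1311218)/(-4303462 + 4494520) = (2*2136*(1479 + 2136) + 1311218)/(-4303462 + 4494520) = (2*2136*3615 + 1311218)/191058 = (15443280 + 1311218)*(1/191058) = 16754498*(1/191058) = 8377249/95529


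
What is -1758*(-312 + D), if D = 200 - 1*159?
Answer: 476418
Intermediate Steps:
D = 41 (D = 200 - 159 = 41)
-1758*(-312 + D) = -1758*(-312 + 41) = -1758*(-271) = 476418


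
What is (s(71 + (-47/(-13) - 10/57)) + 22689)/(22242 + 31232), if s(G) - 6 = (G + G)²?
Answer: 24631895695/29361557394 ≈ 0.83892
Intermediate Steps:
s(G) = 6 + 4*G² (s(G) = 6 + (G + G)² = 6 + (2*G)² = 6 + 4*G²)
(s(71 + (-47/(-13) - 10/57)) + 22689)/(22242 + 31232) = ((6 + 4*(71 + (-47/(-13) - 10/57))²) + 22689)/(22242 + 31232) = ((6 + 4*(71 + (-47*(-1/13) - 10*1/57))²) + 22689)/53474 = ((6 + 4*(71 + (47/13 - 10/57))²) + 22689)*(1/53474) = ((6 + 4*(71 + 2549/741)²) + 22689)*(1/53474) = ((6 + 4*(55160/741)²) + 22689)*(1/53474) = ((6 + 4*(3042625600/549081)) + 22689)*(1/53474) = ((6 + 12170502400/549081) + 22689)*(1/53474) = (12173796886/549081 + 22689)*(1/53474) = (24631895695/549081)*(1/53474) = 24631895695/29361557394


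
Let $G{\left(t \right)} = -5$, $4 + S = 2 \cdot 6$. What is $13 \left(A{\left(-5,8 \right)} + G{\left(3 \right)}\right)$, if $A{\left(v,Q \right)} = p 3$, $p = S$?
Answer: $247$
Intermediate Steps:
$S = 8$ ($S = -4 + 2 \cdot 6 = -4 + 12 = 8$)
$p = 8$
$A{\left(v,Q \right)} = 24$ ($A{\left(v,Q \right)} = 8 \cdot 3 = 24$)
$13 \left(A{\left(-5,8 \right)} + G{\left(3 \right)}\right) = 13 \left(24 - 5\right) = 13 \cdot 19 = 247$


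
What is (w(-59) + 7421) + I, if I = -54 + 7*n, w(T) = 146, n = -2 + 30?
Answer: 7709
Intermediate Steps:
n = 28
I = 142 (I = -54 + 7*28 = -54 + 196 = 142)
(w(-59) + 7421) + I = (146 + 7421) + 142 = 7567 + 142 = 7709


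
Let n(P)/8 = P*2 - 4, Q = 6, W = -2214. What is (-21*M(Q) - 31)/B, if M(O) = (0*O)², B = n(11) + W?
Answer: 31/2070 ≈ 0.014976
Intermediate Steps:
n(P) = -32 + 16*P (n(P) = 8*(P*2 - 4) = 8*(2*P - 4) = 8*(-4 + 2*P) = -32 + 16*P)
B = -2070 (B = (-32 + 16*11) - 2214 = (-32 + 176) - 2214 = 144 - 2214 = -2070)
M(O) = 0 (M(O) = 0² = 0)
(-21*M(Q) - 31)/B = (-21*0 - 31)/(-2070) = (0 - 31)*(-1/2070) = -31*(-1/2070) = 31/2070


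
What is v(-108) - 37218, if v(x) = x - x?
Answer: -37218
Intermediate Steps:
v(x) = 0
v(-108) - 37218 = 0 - 37218 = -37218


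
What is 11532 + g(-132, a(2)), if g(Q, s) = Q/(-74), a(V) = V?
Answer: 426750/37 ≈ 11534.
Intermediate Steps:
g(Q, s) = -Q/74 (g(Q, s) = Q*(-1/74) = -Q/74)
11532 + g(-132, a(2)) = 11532 - 1/74*(-132) = 11532 + 66/37 = 426750/37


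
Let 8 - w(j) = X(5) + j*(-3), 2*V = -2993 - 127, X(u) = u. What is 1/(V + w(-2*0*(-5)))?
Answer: -1/1557 ≈ -0.00064226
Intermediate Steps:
V = -1560 (V = (-2993 - 127)/2 = (½)*(-3120) = -1560)
w(j) = 3 + 3*j (w(j) = 8 - (5 + j*(-3)) = 8 - (5 - 3*j) = 8 + (-5 + 3*j) = 3 + 3*j)
1/(V + w(-2*0*(-5))) = 1/(-1560 + (3 + 3*(-2*0*(-5)))) = 1/(-1560 + (3 + 3*(0*(-5)))) = 1/(-1560 + (3 + 3*0)) = 1/(-1560 + (3 + 0)) = 1/(-1560 + 3) = 1/(-1557) = -1/1557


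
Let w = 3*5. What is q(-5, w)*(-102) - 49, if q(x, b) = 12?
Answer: -1273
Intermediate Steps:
w = 15
q(-5, w)*(-102) - 49 = 12*(-102) - 49 = -1224 - 49 = -1273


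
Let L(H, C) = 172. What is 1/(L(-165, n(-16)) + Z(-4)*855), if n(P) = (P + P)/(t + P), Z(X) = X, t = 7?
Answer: -1/3248 ≈ -0.00030788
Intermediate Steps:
n(P) = 2*P/(7 + P) (n(P) = (P + P)/(7 + P) = (2*P)/(7 + P) = 2*P/(7 + P))
1/(L(-165, n(-16)) + Z(-4)*855) = 1/(172 - 4*855) = 1/(172 - 3420) = 1/(-3248) = -1/3248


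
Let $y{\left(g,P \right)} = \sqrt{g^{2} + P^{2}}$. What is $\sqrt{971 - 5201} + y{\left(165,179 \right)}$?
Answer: $\sqrt{59266} + 3 i \sqrt{470} \approx 243.45 + 65.038 i$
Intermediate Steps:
$y{\left(g,P \right)} = \sqrt{P^{2} + g^{2}}$
$\sqrt{971 - 5201} + y{\left(165,179 \right)} = \sqrt{971 - 5201} + \sqrt{179^{2} + 165^{2}} = \sqrt{-4230} + \sqrt{32041 + 27225} = 3 i \sqrt{470} + \sqrt{59266} = \sqrt{59266} + 3 i \sqrt{470}$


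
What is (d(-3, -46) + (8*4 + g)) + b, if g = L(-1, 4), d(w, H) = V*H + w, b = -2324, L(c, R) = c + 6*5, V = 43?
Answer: -4244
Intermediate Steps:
L(c, R) = 30 + c (L(c, R) = c + 30 = 30 + c)
d(w, H) = w + 43*H (d(w, H) = 43*H + w = w + 43*H)
g = 29 (g = 30 - 1 = 29)
(d(-3, -46) + (8*4 + g)) + b = ((-3 + 43*(-46)) + (8*4 + 29)) - 2324 = ((-3 - 1978) + (32 + 29)) - 2324 = (-1981 + 61) - 2324 = -1920 - 2324 = -4244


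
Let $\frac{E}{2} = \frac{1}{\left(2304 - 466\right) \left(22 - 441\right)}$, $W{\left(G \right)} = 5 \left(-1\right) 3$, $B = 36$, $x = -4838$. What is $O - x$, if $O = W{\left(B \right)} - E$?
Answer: $\frac{1857149204}{385061} \approx 4823.0$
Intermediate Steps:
$W{\left(G \right)} = -15$ ($W{\left(G \right)} = \left(-5\right) 3 = -15$)
$E = - \frac{1}{385061}$ ($E = 2 \frac{1}{\left(2304 - 466\right) \left(22 - 441\right)} = 2 \frac{1}{1838 \left(22 - 441\right)} = 2 \frac{1}{1838 \left(-419\right)} = 2 \cdot \frac{1}{1838} \left(- \frac{1}{419}\right) = 2 \left(- \frac{1}{770122}\right) = - \frac{1}{385061} \approx -2.597 \cdot 10^{-6}$)
$O = - \frac{5775914}{385061}$ ($O = -15 - - \frac{1}{385061} = -15 + \frac{1}{385061} = - \frac{5775914}{385061} \approx -15.0$)
$O - x = - \frac{5775914}{385061} - -4838 = - \frac{5775914}{385061} + 4838 = \frac{1857149204}{385061}$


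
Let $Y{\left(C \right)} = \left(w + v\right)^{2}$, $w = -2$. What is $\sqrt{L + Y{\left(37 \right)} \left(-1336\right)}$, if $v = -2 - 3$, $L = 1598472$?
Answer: $4 \sqrt{95813} \approx 1238.1$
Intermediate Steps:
$v = -5$
$Y{\left(C \right)} = 49$ ($Y{\left(C \right)} = \left(-2 - 5\right)^{2} = \left(-7\right)^{2} = 49$)
$\sqrt{L + Y{\left(37 \right)} \left(-1336\right)} = \sqrt{1598472 + 49 \left(-1336\right)} = \sqrt{1598472 - 65464} = \sqrt{1533008} = 4 \sqrt{95813}$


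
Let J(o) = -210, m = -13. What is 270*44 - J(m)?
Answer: 12090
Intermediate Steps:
270*44 - J(m) = 270*44 - 1*(-210) = 11880 + 210 = 12090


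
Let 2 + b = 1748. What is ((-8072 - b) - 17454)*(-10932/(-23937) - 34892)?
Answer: 7592514545728/7979 ≈ 9.5156e+8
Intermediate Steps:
b = 1746 (b = -2 + 1748 = 1746)
((-8072 - b) - 17454)*(-10932/(-23937) - 34892) = ((-8072 - 1*1746) - 17454)*(-10932/(-23937) - 34892) = ((-8072 - 1746) - 17454)*(-10932*(-1/23937) - 34892) = (-9818 - 17454)*(3644/7979 - 34892) = -27272*(-278399624/7979) = 7592514545728/7979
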